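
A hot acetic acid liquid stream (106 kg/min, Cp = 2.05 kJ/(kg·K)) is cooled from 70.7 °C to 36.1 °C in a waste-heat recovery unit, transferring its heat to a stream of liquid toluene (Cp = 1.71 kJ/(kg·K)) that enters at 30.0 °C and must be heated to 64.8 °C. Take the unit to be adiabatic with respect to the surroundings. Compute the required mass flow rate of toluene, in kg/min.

Heat released by hot stream: Q = 106 × 2.05 × (70.7 − 36.1) = 7518.6 kJ/min
Energy balance on cold side (adiabatic exchanger): Q = ṁ_c·Cp_c·(T_c,out − T_c,in)
ṁ_c = 7518.6 / [1.71 × (64.8 − 30.0)] = 126.35 kg/min

ṁ_c = 126 kg/min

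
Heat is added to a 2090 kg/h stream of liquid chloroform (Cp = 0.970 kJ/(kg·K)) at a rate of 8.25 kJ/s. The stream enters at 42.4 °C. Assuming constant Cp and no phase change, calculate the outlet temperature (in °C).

T_out = 57.1 °C

Q = 8.25 kJ/s = 29700 kJ/h
ΔT = Q/(ṁ·Cp) = 29700/(2090×0.970) = 14.65 K
T_out = 42.4 + 14.65 = 57.05 °C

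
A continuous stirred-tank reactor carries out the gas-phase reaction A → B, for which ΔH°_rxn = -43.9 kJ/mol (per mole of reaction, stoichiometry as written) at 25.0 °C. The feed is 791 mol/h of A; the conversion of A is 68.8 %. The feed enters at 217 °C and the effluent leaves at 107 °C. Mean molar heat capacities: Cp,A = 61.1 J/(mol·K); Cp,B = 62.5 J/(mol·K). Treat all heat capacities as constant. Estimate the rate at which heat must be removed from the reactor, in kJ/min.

Q_out = 486 kJ/min

Extent of reaction ξ = 0.688 × 791 = 544.21 mol/h
Reaction term: ξ·ΔH°_rxn = 544.21 × -43.9 = -23891 kJ/h
Sensible, feed 217→25 °C: -9279.4 kJ/h
Outlet flows (mol/h): A 246.79, B 544.21
Sensible, products 25→107 °C: 4025.5 kJ/h
Q = ΔH = -29145 kJ/h = -8.0957 kW
Heat removed = 485.74 kJ/min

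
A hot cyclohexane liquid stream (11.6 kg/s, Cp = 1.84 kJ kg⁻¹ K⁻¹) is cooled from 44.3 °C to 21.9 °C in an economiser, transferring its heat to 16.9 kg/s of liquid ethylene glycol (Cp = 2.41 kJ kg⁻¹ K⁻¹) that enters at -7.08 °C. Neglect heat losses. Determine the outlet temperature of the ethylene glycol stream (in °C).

T_c,out = 4.66 °C

Heat released by hot stream: Q = 11.6 × 1.84 × (44.3 − 21.9) = 478.11 kJ/s
Energy balance on cold side (adiabatic exchanger): Q = ṁ_c·Cp_c·(T_c,out − T_c,in)
T_c,out = -7.08 + 478.11/(16.9 × 2.41) = 4.6587 °C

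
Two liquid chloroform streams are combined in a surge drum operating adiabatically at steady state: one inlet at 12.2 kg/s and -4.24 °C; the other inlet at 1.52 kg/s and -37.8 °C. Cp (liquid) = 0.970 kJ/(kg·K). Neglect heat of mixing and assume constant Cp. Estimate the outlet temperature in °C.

T_out = -7.96 °C

No heat crosses the boundary, so H_out = H_in.
Σ ṁᵢCp,ᵢTᵢ = 12.2×0.970×-4.24 + 1.52×0.970×-37.8 = -105.91
Σ ṁᵢCp,ᵢ = 12.2×0.970 + 1.52×0.970 = 13.308
T_out = -105.91 / 13.308 = -7.958 °C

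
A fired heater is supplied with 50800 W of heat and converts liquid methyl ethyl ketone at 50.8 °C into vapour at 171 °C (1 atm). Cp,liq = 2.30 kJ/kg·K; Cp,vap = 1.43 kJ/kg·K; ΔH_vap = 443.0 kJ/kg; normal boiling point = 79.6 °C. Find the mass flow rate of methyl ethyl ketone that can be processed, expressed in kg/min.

Δh = 2.30×(79.6−50.8) + 443.0 + 1.43×(171−79.6) = 639.94 kJ/kg
Q = 50800 W = 50.8 kJ/s = 3048 kJ/min
ṁ = Q/Δh = 3048 / 639.94 = 4.7629 kg/min

ṁ = 4.76 kg/min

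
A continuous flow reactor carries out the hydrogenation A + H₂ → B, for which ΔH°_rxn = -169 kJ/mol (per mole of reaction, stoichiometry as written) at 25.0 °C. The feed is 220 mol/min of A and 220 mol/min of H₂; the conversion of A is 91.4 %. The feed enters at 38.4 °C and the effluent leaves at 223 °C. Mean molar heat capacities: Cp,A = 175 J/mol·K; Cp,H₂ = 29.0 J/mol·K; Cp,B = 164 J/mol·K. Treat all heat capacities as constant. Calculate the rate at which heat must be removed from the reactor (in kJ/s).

Q_out = 455 kJ/s

Extent of reaction ξ = 0.914 × 220 = 201.08 mol/min
Reaction term: ξ·ΔH°_rxn = 201.08 × -169 = -33983 kJ/min
Sensible, feed 38.4→25 °C: -601.39 kJ/min
Outlet flows (mol/min): A 18.92, H₂ 18.92, B 201.08
Sensible, products 25→223 °C: 7293.7 kJ/min
Q = ΔH = -27290 kJ/min = -454.84 kW
Heat removed = 454.84 kJ/s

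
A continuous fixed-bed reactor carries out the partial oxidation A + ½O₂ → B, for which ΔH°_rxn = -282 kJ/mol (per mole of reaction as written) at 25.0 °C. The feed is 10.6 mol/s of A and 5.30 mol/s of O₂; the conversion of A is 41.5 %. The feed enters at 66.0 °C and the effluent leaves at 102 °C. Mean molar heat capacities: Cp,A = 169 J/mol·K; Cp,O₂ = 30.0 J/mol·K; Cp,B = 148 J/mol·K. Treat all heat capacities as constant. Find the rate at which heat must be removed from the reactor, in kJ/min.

Extent of reaction ξ = 0.415 × 10.6 = 4.399 mol/s
Reaction term: ξ·ΔH°_rxn = 4.399 × -282 = -1240.5 kJ/s
Sensible, feed 66.0→25 °C: -79.966 kJ/s
Outlet flows (mol/s): A 6.201, O₂ 3.1005, B 4.399
Sensible, products 25→102 °C: 137.99 kJ/s
Q = ΔH = -1182.5 kJ/s = -1182.5 kW
Heat removed = 70950 kJ/min

Q_out = 70900 kJ/min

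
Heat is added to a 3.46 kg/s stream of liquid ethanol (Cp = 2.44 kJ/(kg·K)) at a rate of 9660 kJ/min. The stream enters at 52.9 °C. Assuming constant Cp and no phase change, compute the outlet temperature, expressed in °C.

T_out = 72.0 °C

Q = 9660 kJ/min = 161 kJ/s
ΔT = Q/(ṁ·Cp) = 161/(3.46×2.44) = 19.07 K
T_out = 52.9 + 19.07 = 71.97 °C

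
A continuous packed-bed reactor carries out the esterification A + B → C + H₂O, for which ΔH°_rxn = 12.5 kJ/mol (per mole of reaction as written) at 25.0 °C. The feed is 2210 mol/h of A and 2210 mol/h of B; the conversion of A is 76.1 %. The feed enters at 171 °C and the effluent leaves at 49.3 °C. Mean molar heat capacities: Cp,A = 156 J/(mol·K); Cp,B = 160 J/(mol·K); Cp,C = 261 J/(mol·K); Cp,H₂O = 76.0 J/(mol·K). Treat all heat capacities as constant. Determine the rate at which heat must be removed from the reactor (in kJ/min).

Extent of reaction ξ = 0.761 × 2210 = 1681.8 mol/h
Reaction term: ξ·ΔH°_rxn = 1681.8 × 12.5 = 21023 kJ/h
Sensible, feed 171→25 °C: -101960 kJ/h
Outlet flows (mol/h): A 528.19, B 528.19, C 1681.8, H₂O 1681.8
Sensible, products 25→49.3 °C: 17828 kJ/h
Q = ΔH = -63110 kJ/h = -17.53 kW
Heat removed = 1051.8 kJ/min

Q_out = 1050 kJ/min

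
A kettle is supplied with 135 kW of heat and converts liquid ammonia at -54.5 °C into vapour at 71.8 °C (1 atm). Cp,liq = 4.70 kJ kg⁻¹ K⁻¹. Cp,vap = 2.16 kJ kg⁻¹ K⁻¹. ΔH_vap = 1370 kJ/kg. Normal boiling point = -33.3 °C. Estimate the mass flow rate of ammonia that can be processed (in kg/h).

Δh = 4.70×(-33.3−-54.5) + 1370 + 2.16×(71.8−-33.3) = 1696.7 kJ/kg
Q = 135 kW = 135 kJ/s = 486000 kJ/h
ṁ = Q/Δh = 486000 / 1696.7 = 286.45 kg/h

ṁ = 286 kg/h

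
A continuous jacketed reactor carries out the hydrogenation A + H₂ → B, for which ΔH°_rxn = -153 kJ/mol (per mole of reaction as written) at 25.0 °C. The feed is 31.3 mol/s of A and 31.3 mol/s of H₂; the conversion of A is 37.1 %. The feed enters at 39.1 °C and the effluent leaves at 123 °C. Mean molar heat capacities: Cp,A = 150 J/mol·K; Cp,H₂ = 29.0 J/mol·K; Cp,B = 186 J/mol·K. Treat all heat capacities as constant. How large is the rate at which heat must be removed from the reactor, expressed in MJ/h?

Q_out = 4680 MJ/h

Extent of reaction ξ = 0.371 × 31.3 = 11.612 mol/s
Reaction term: ξ·ΔH°_rxn = 11.612 × -153 = -1776.7 kJ/s
Sensible, feed 39.1→25 °C: -78.998 kJ/s
Outlet flows (mol/s): A 19.688, H₂ 19.688, B 11.612
Sensible, products 25→123 °C: 557.03 kJ/s
Q = ΔH = -1298.6 kJ/s = -1298.6 kW
Heat removed = 4675.1 MJ/h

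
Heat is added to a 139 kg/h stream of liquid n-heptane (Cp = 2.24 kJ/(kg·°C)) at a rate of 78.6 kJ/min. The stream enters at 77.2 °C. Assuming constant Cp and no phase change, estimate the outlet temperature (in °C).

T_out = 92.3 °C

Q = 78.6 kJ/min = 4716 kJ/h
ΔT = Q/(ṁ·Cp) = 4716/(139×2.24) = 15.146 K
T_out = 77.2 + 15.146 = 92.346 °C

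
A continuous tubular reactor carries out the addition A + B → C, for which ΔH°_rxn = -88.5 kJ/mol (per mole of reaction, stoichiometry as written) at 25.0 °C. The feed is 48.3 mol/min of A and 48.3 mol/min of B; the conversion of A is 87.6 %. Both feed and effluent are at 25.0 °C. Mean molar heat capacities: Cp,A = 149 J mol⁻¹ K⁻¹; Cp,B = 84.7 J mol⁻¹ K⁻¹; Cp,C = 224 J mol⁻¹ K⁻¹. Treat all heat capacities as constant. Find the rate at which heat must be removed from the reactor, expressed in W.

Extent of reaction ξ = 0.876 × 48.3 = 42.311 mol/min
Reaction term: ξ·ΔH°_rxn = 42.311 × -88.5 = -3744.5 kJ/min
Q = ΔH = -3744.5 kJ/min = -62.408 kW
Heat removed = 62408 W

Q_out = 62400 W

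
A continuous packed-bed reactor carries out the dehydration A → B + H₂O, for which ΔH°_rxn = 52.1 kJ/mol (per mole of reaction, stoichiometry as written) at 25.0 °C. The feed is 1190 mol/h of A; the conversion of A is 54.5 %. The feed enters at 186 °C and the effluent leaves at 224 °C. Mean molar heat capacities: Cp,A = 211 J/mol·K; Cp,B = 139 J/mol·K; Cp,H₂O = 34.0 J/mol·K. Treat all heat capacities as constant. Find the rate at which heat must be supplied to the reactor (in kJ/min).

Q_in = 640 kJ/min

Extent of reaction ξ = 0.545 × 1190 = 648.55 mol/h
Reaction term: ξ·ΔH°_rxn = 648.55 × 52.1 = 33789 kJ/h
Sensible, feed 186→25 °C: -40425 kJ/h
Outlet flows (mol/h): A 541.45, B 648.55, H₂O 648.55
Sensible, products 25→224 °C: 45063 kJ/h
Q = ΔH = 38427 kJ/h = 10.674 kW
Heat supplied = 640.44 kJ/min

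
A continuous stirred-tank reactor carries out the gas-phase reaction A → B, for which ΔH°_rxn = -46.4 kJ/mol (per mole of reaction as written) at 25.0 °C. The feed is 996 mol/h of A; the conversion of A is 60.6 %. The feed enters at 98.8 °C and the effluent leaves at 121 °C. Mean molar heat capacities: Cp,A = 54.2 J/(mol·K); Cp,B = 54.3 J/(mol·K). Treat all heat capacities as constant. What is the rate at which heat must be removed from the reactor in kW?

Extent of reaction ξ = 0.606 × 996 = 603.58 mol/h
Reaction term: ξ·ΔH°_rxn = 603.58 × -46.4 = -28006 kJ/h
Sensible, feed 98.8→25 °C: -3984 kJ/h
Outlet flows (mol/h): A 392.42, B 603.58
Sensible, products 25→121 °C: 5188.2 kJ/h
Q = ΔH = -26802 kJ/h = -7.4449 kW
Heat removed = 7.4449 kW

Q_out = 7.44 kW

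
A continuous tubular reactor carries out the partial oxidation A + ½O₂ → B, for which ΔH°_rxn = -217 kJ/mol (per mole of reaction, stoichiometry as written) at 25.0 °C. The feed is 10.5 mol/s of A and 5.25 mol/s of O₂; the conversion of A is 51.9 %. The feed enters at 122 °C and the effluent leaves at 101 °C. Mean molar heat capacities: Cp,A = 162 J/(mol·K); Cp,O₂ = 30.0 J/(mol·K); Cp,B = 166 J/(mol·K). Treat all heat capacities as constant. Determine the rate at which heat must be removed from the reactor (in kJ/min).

Q_out = 73600 kJ/min

Extent of reaction ξ = 0.519 × 10.5 = 5.4495 mol/s
Reaction term: ξ·ΔH°_rxn = 5.4495 × -217 = -1182.5 kJ/s
Sensible, feed 122→25 °C: -180.27 kJ/s
Outlet flows (mol/s): A 5.0505, O₂ 2.5252, B 5.4495
Sensible, products 25→101 °C: 136.69 kJ/s
Q = ΔH = -1226.1 kJ/s = -1226.1 kW
Heat removed = 73568 kJ/min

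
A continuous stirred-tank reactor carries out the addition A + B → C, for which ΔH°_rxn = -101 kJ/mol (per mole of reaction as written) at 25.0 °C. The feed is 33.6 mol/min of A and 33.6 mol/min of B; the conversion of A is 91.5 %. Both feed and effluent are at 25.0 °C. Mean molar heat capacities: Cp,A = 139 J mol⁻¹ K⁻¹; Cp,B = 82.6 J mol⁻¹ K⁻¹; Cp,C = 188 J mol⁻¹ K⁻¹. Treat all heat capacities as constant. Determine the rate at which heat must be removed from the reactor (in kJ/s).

Extent of reaction ξ = 0.915 × 33.6 = 30.744 mol/min
Reaction term: ξ·ΔH°_rxn = 30.744 × -101 = -3105.1 kJ/min
Q = ΔH = -3105.1 kJ/min = -51.752 kW
Heat removed = 51.752 kJ/s

Q_out = 51.8 kJ/s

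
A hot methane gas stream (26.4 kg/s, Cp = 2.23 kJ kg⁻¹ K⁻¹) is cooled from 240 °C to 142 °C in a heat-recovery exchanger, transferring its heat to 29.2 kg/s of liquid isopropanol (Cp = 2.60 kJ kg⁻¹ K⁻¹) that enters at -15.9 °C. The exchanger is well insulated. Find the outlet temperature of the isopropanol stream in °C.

Heat released by hot stream: Q = 26.4 × 2.23 × (240 − 142) = 5769.5 kJ/s
Energy balance on cold side (adiabatic exchanger): Q = ṁ_c·Cp_c·(T_c,out − T_c,in)
T_c,out = -15.9 + 5769.5/(29.2 × 2.60) = 60.094 °C

T_c,out = 60.1 °C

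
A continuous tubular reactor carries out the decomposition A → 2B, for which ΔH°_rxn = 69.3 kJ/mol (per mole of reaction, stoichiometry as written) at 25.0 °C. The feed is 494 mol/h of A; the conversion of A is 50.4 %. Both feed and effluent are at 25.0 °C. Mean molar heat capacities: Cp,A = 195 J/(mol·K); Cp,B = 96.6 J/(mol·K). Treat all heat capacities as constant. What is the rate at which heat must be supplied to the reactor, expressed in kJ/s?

Q_in = 4.79 kJ/s

Extent of reaction ξ = 0.504 × 494 = 248.98 mol/h
Reaction term: ξ·ΔH°_rxn = 248.98 × 69.3 = 17254 kJ/h
Q = ΔH = 17254 kJ/h = 4.7928 kW
Heat supplied = 4.7928 kJ/s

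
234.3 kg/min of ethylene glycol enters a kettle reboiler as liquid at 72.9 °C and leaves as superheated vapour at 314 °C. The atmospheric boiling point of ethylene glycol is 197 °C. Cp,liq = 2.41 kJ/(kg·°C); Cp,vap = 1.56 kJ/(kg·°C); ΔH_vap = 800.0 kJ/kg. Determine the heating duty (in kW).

Q = 5000 kW

liquid 72.9→197 °C: 299.08 kJ/kg
vaporisation at 197 °C: 800 kJ/kg
vapour 197→314 °C: 182.52 kJ/kg
Δh = 299.08 + 800 + 182.52 = 1281.6 kJ/kg
Q = ṁ·Δh = 234.3 kg/min × 1281.6 kJ/kg = 300280 kJ/min
|Q| = 5004.7 kW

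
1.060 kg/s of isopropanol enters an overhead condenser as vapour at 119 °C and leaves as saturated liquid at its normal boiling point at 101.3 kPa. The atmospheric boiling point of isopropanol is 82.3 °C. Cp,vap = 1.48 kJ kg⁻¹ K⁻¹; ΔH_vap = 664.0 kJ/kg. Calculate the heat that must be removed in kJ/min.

vapour 119→82.3 °C: -54.316 kJ/kg
condensation at 82.3 °C: -664 kJ/kg
Δh = -54.316 + -664 = -718.32 kJ/kg
Q = ṁ·Δh = 1.060 kg/s × -718.32 kJ/kg = -761.41 kJ/s
|Q| = 761.41 kW = 45685 kJ/min

Q_c = 45700 kJ/min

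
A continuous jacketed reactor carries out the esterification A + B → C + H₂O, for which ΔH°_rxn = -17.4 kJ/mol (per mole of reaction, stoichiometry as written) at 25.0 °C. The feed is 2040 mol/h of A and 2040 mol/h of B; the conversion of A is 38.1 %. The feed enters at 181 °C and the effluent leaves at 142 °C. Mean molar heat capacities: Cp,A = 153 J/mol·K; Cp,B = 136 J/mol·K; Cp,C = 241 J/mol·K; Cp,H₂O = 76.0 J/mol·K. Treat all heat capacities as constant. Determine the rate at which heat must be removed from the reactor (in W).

Extent of reaction ξ = 0.381 × 2040 = 777.24 mol/h
Reaction term: ξ·ΔH°_rxn = 777.24 × -17.4 = -13524 kJ/h
Sensible, feed 181→25 °C: -91971 kJ/h
Outlet flows (mol/h): A 1262.8, B 1262.8, C 777.24, H₂O 777.24
Sensible, products 25→142 °C: 71525 kJ/h
Q = ΔH = -33971 kJ/h = -9.4363 kW
Heat removed = 9436.3 W

Q_out = 9440 W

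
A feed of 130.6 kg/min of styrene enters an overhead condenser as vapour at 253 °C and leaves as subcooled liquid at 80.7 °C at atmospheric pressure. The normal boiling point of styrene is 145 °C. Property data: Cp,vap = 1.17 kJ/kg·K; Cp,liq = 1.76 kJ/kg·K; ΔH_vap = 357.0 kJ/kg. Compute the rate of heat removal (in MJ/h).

vapour 253→145 °C: -126.36 kJ/kg
condensation at 145 °C: -357 kJ/kg
liquid 145→80.7 °C: -113.17 kJ/kg
Δh = -126.36 + -357 + -113.17 = -596.53 kJ/kg
Q = ṁ·Δh = 130.6 kg/min × -596.53 kJ/kg = -77907 kJ/min
|Q| = 1298.4 kW = 4674.4 MJ/h

Q_c = 4670 MJ/h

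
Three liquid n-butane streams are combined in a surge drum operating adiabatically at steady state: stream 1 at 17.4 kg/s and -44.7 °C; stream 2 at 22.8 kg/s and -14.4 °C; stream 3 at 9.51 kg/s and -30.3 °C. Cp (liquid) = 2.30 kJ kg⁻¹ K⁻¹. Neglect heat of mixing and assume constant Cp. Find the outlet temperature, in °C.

T_out = -28.0 °C

No heat crosses the boundary, so H_out = H_in.
Σ ṁᵢCp,ᵢTᵢ = 17.4×2.30×-44.7 + 22.8×2.30×-14.4 + 9.51×2.30×-30.3 = -3206.8
Σ ṁᵢCp,ᵢ = 17.4×2.30 + 22.8×2.30 + 9.51×2.30 = 114.33
T_out = -3206.8 / 114.33 = -28.048 °C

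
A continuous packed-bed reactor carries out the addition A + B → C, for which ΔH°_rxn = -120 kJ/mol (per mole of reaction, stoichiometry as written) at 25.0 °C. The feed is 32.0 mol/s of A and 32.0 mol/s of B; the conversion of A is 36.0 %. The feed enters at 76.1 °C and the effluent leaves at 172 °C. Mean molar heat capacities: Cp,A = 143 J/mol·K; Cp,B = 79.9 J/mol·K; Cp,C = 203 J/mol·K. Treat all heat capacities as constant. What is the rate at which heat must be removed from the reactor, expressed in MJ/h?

Extent of reaction ξ = 0.360 × 32.0 = 11.52 mol/s
Reaction term: ξ·ΔH°_rxn = 11.52 × -120 = -1382.4 kJ/s
Sensible, feed 76.1→25 °C: -364.49 kJ/s
Outlet flows (mol/s): A 20.48, B 20.48, C 11.52
Sensible, products 25→172 °C: 1014.8 kJ/s
Q = ΔH = -732.06 kJ/s = -732.06 kW
Heat removed = 2635.4 MJ/h

Q_out = 2640 MJ/h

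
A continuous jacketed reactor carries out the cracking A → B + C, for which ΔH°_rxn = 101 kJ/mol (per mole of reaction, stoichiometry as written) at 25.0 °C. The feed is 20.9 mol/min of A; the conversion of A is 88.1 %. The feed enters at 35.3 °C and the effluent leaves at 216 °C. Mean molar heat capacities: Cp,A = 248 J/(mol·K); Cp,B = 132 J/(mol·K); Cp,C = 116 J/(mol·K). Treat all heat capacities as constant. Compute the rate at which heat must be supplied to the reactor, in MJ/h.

Extent of reaction ξ = 0.881 × 20.9 = 18.413 mol/min
Reaction term: ξ·ΔH°_rxn = 18.413 × 101 = 1859.7 kJ/min
Sensible, feed 35.3→25 °C: -53.387 kJ/min
Outlet flows (mol/min): A 2.4871, B 18.413, C 18.413
Sensible, products 25→216 °C: 989.99 kJ/min
Q = ΔH = 2796.3 kJ/min = 46.605 kW
Heat supplied = 167.78 MJ/h

Q_in = 168 MJ/h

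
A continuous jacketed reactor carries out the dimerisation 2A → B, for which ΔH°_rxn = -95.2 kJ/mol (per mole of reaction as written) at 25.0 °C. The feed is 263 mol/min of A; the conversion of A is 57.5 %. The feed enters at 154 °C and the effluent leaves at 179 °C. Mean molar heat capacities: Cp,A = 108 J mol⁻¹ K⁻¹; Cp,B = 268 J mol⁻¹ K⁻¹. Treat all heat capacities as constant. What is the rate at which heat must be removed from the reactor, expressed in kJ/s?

Extent of reaction ξ = 0.575 × 263 / 2 = 75.612 mol/min
Reaction term: ξ·ΔH°_rxn = 75.612 × -95.2 = -7198.3 kJ/min
Sensible, feed 154→25 °C: -3664.1 kJ/min
Outlet flows (mol/min): A 111.78, B 75.612
Sensible, products 25→179 °C: 4979.7 kJ/min
Q = ΔH = -5882.7 kJ/min = -98.045 kW
Heat removed = 98.045 kJ/s

Q_out = 98.0 kJ/s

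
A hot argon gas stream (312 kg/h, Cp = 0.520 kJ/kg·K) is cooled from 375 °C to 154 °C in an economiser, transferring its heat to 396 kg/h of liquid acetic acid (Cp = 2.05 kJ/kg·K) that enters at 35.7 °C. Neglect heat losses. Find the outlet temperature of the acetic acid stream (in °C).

Heat released by hot stream: Q = 312 × 0.520 × (375 − 154) = 35855 kJ/h
Energy balance on cold side (adiabatic exchanger): Q = ṁ_c·Cp_c·(T_c,out − T_c,in)
T_c,out = 35.7 + 35855/(396 × 2.05) = 79.867 °C

T_c,out = 79.9 °C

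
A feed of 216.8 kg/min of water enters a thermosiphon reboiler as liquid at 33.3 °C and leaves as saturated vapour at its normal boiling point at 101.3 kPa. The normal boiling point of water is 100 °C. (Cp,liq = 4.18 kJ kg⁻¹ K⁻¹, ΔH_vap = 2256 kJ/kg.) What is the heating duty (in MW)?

liquid 33.3→100 °C: 278.81 kJ/kg
vaporisation at 100 °C: 2256 kJ/kg
Δh = 278.81 + 2256 = 2534.8 kJ/kg
Q = ṁ·Δh = 216.8 kg/min × 2534.8 kJ/kg = 549550 kJ/min
|Q| = 9159.1 kW = 9.1591 MW

Q = 9.16 MW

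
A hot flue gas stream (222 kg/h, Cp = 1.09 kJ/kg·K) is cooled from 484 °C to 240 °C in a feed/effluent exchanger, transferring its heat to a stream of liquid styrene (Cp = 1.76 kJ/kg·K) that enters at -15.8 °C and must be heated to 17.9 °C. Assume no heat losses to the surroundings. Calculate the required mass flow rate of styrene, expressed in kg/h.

Heat released by hot stream: Q = 222 × 1.09 × (484 − 240) = 59043 kJ/h
Energy balance on cold side (adiabatic exchanger): Q = ṁ_c·Cp_c·(T_c,out − T_c,in)
ṁ_c = 59043 / [1.76 × (17.9 − -15.8)] = 995.47 kg/h

ṁ_c = 995 kg/h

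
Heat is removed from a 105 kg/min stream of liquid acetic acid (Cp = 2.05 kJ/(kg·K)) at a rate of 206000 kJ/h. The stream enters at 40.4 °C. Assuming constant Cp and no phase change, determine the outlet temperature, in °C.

Q = 206000 kJ/h = 3433.3 kJ/min
ΔT = Q/(ṁ·Cp) = 3433.3/(105×2.05) = 15.95 K
T_out = 40.4 − 15.95 = 24.45 °C

T_out = 24.4 °C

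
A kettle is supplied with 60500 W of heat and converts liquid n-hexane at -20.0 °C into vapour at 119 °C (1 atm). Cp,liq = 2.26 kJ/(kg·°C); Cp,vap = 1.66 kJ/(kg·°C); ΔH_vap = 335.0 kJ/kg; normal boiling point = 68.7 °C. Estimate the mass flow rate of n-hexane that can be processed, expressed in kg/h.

ṁ = 352 kg/h

Δh = 2.26×(68.7−-20.0) + 335.0 + 1.66×(119−68.7) = 618.96 kJ/kg
Q = 60500 W = 60.5 kJ/s = 217800 kJ/h
ṁ = Q/Δh = 217800 / 618.96 = 351.88 kg/h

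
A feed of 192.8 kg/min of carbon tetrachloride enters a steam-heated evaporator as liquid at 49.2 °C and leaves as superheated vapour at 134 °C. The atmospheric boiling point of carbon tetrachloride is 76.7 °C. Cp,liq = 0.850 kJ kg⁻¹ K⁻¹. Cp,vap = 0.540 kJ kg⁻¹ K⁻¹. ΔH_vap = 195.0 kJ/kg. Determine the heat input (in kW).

liquid 49.2→76.7 °C: 23.375 kJ/kg
vaporisation at 76.7 °C: 195 kJ/kg
vapour 76.7→134 °C: 30.942 kJ/kg
Δh = 23.375 + 195 + 30.942 = 249.32 kJ/kg
Q = ṁ·Δh = 192.8 kg/min × 249.32 kJ/kg = 48068 kJ/min
|Q| = 801.14 kW

Q = 801 kW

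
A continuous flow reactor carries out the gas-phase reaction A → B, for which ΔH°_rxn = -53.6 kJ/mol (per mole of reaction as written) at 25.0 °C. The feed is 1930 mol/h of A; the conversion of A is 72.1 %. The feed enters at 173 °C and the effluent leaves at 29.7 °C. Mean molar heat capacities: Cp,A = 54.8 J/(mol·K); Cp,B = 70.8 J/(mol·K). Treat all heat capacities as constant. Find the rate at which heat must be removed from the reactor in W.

Extent of reaction ξ = 0.721 × 1930 = 1391.5 mol/h
Reaction term: ξ·ΔH°_rxn = 1391.5 × -53.6 = -74586 kJ/h
Sensible, feed 173→25 °C: -15653 kJ/h
Outlet flows (mol/h): A 538.47, B 1391.5
Sensible, products 25→29.7 °C: 601.73 kJ/h
Q = ΔH = -89637 kJ/h = -24.899 kW
Heat removed = 24899 W

Q_out = 24900 W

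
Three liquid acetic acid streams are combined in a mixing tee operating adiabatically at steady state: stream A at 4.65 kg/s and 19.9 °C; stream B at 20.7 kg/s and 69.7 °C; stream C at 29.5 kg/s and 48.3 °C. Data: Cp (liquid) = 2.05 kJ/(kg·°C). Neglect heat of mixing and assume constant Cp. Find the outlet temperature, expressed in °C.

T_out = 54.0 °C

Adiabatic, steady state ⇒ Σ ṁᵢCp,ᵢ(T_out − Tᵢ) = 0
Σ ṁᵢCp,ᵢTᵢ = 4.65×2.05×19.9 + 20.7×2.05×69.7 + 29.5×2.05×48.3 = 6068.4
Σ ṁᵢCp,ᵢ = 4.65×2.05 + 20.7×2.05 + 29.5×2.05 = 112.44
T_out = 6068.4 / 112.44 = 53.969 °C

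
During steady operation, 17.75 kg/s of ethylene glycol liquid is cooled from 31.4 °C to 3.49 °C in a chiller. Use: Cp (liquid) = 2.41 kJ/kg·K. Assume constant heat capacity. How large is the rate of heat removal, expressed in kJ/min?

Q_c = 71600 kJ/min

Q = ṁ·Cp·ΔT = 17.75 × 2.41 × (3.49 − 31.4) = -1193.9 kJ/s
Cooling duty = 71635 kJ/min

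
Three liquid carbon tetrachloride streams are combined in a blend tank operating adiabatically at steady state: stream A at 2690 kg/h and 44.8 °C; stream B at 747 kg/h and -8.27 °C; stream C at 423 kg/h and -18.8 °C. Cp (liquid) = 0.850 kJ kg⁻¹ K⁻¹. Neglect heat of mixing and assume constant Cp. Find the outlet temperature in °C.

No heat crosses the boundary, so H_out = H_in.
T_out = Σ ṁᵢCp,ᵢTᵢ / Σ ṁᵢCp,ᵢ
      = 90425 / 3281 = 27.56 °C

T_out = 27.6 °C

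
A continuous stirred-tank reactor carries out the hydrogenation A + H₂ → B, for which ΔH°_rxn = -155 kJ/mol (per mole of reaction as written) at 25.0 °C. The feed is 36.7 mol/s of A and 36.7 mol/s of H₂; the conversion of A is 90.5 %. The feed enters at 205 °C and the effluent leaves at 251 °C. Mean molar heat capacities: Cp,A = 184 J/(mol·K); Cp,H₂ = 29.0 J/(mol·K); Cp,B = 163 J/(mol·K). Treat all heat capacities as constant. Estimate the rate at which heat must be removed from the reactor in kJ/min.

Extent of reaction ξ = 0.905 × 36.7 = 33.214 mol/s
Reaction term: ξ·ΔH°_rxn = 33.214 × -155 = -5148.1 kJ/s
Sensible, feed 205→25 °C: -1407.1 kJ/s
Outlet flows (mol/s): A 3.4865, H₂ 3.4865, B 33.214
Sensible, products 25→251 °C: 1391.4 kJ/s
Q = ΔH = -5163.8 kJ/s = -5163.8 kW
Heat removed = 309830 kJ/min

Q_out = 310000 kJ/min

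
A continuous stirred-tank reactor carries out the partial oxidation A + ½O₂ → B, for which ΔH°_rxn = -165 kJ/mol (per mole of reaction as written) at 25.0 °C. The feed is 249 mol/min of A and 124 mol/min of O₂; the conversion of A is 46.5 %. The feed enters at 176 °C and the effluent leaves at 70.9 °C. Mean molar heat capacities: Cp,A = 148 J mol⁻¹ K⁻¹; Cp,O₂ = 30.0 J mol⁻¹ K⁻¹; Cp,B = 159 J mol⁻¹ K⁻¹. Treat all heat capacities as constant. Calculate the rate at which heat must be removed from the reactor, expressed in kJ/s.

Extent of reaction ξ = 0.465 × 249 = 115.79 mol/min
Reaction term: ξ·ΔH°_rxn = 115.79 × -165 = -19105 kJ/min
Sensible, feed 176→25 °C: -6126.4 kJ/min
Outlet flows (mol/min): A 133.21, O₂ 66.107, B 115.79
Sensible, products 25→70.9 °C: 1841 kJ/min
Q = ΔH = -23390 kJ/min = -389.83 kW
Heat removed = 389.83 kJ/s

Q_out = 390 kJ/s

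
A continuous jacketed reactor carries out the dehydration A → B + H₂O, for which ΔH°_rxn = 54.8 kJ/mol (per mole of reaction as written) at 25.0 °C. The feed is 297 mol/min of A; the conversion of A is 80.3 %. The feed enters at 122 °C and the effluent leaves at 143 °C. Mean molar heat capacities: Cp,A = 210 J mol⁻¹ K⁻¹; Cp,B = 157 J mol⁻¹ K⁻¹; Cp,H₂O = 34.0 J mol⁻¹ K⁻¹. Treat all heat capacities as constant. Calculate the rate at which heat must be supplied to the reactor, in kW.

Q_in = 231 kW

Extent of reaction ξ = 0.803 × 297 = 238.49 mol/min
Reaction term: ξ·ΔH°_rxn = 238.49 × 54.8 = 13069 kJ/min
Sensible, feed 122→25 °C: -6049.9 kJ/min
Outlet flows (mol/min): A 58.509, B 238.49, H₂O 238.49
Sensible, products 25→143 °C: 6825 kJ/min
Q = ΔH = 13844 kJ/min = 230.74 kW
Heat supplied = 230.74 kW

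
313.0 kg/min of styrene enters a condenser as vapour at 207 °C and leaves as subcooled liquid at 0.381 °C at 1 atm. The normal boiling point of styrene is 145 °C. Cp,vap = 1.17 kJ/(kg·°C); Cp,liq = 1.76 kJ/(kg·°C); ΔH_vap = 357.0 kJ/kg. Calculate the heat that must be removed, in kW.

vapour 207→145 °C: -72.54 kJ/kg
condensation at 145 °C: -357 kJ/kg
liquid 145→0.381 °C: -254.53 kJ/kg
Δh = -72.54 + -357 + -254.53 = -684.07 kJ/kg
Q = ṁ·Δh = 313.0 kg/min × -684.07 kJ/kg = -214110 kJ/min
|Q| = 3568.6 kW

Q_c = 3570 kW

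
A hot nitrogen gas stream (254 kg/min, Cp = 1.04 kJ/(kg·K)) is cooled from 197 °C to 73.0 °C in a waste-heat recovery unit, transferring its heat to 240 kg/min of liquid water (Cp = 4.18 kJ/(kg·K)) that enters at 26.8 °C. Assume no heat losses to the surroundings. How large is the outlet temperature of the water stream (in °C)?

Heat released by hot stream: Q = 254 × 1.04 × (197 − 73.0) = 32756 kJ/min
Energy balance on cold side (adiabatic exchanger): Q = ṁ_c·Cp_c·(T_c,out − T_c,in)
T_c,out = 26.8 + 32756/(240 × 4.18) = 59.451 °C

T_c,out = 59.5 °C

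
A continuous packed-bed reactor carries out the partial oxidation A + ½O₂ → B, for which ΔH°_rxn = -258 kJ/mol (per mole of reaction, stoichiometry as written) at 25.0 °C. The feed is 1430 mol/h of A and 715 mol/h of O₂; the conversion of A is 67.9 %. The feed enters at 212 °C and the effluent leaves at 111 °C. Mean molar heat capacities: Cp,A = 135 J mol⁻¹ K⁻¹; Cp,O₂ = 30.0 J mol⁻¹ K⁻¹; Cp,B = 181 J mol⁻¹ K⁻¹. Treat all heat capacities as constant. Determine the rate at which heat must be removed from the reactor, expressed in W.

Extent of reaction ξ = 0.679 × 1430 = 970.97 mol/h
Reaction term: ξ·ΔH°_rxn = 970.97 × -258 = -250510 kJ/h
Sensible, feed 212→25 °C: -40112 kJ/h
Outlet flows (mol/h): A 459.03, O₂ 229.51, B 970.97
Sensible, products 25→111 °C: 21036 kJ/h
Q = ΔH = -269590 kJ/h = -74.885 kW
Heat removed = 74885 W

Q_out = 74900 W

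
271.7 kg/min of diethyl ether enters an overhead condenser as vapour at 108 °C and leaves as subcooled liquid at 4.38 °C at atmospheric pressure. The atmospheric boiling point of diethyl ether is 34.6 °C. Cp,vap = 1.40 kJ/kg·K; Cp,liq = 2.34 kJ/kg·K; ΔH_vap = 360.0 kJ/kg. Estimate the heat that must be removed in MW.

Q_c = 2.42 MW

vapour 108→34.6 °C: -102.76 kJ/kg
condensation at 34.6 °C: -360 kJ/kg
liquid 34.6→4.38 °C: -70.715 kJ/kg
Δh = -102.76 + -360 + -70.715 = -533.47 kJ/kg
Q = ṁ·Δh = 271.7 kg/min × -533.47 kJ/kg = -144950 kJ/min
|Q| = 2415.8 kW = 2.4158 MW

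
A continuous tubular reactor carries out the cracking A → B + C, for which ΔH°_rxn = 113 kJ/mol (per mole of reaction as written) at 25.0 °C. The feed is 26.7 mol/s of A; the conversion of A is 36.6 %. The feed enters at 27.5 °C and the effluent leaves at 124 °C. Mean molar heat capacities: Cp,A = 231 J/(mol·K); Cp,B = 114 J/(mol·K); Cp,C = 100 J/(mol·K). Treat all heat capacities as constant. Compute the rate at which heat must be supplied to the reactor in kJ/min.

Extent of reaction ξ = 0.366 × 26.7 = 9.7722 mol/s
Reaction term: ξ·ΔH°_rxn = 9.7722 × 113 = 1104.3 kJ/s
Sensible, feed 27.5→25 °C: -15.419 kJ/s
Outlet flows (mol/s): A 16.928, B 9.7722, C 9.7722
Sensible, products 25→124 °C: 594.16 kJ/s
Q = ΔH = 1683 kJ/s = 1683 kW
Heat supplied = 100980 kJ/min

Q_in = 101000 kJ/min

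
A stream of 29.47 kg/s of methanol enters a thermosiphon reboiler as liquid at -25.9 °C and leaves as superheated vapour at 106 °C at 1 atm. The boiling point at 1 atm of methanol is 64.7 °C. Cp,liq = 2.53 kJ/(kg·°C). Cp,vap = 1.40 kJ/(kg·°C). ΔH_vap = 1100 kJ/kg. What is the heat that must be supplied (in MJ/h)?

Q = 147000 MJ/h

liquid -25.9→64.7 °C: 229.22 kJ/kg
vaporisation at 64.7 °C: 1100 kJ/kg
vapour 64.7→106 °C: 57.82 kJ/kg
Δh = 229.22 + 1100 + 57.82 = 1387 kJ/kg
Q = ṁ·Δh = 29.47 kg/s × 1387 kJ/kg = 40876 kJ/s
|Q| = 40876 kW = 147150 MJ/h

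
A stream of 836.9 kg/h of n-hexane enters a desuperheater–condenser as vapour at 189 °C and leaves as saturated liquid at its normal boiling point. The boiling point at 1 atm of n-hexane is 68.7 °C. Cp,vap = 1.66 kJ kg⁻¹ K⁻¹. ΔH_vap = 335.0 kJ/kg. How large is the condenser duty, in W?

vapour 189→68.7 °C: -199.7 kJ/kg
condensation at 68.7 °C: -335 kJ/kg
Δh = -199.7 + -335 = -534.7 kJ/kg
Q = ṁ·Δh = 836.9 kg/h × -534.7 kJ/kg = -447490 kJ/h
|Q| = 124.3 kW = 124300 W

Q_c = 124000 W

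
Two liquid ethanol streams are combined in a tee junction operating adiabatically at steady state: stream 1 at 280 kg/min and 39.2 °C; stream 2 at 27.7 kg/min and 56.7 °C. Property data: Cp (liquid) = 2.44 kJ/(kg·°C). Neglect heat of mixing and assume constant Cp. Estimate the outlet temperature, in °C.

T_out = 40.8 °C

Adiabatic, steady state ⇒ Σ ṁᵢCp,ᵢ(T_out − Tᵢ) = 0
T_out = Σ ṁᵢCp,ᵢTᵢ / Σ ṁᵢCp,ᵢ
      = 30614 / 750.79 = 40.775 °C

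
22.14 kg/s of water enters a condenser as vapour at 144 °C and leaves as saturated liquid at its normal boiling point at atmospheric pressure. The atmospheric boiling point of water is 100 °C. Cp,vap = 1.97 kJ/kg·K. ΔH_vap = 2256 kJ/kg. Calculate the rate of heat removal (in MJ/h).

vapour 144→100 °C: -86.68 kJ/kg
condensation at 100 °C: -2256 kJ/kg
Δh = -86.68 + -2256 = -2342.7 kJ/kg
Q = ṁ·Δh = 22.14 kg/s × -2342.7 kJ/kg = -51867 kJ/s
|Q| = 51867 kW = 186720 MJ/h

Q_c = 187000 MJ/h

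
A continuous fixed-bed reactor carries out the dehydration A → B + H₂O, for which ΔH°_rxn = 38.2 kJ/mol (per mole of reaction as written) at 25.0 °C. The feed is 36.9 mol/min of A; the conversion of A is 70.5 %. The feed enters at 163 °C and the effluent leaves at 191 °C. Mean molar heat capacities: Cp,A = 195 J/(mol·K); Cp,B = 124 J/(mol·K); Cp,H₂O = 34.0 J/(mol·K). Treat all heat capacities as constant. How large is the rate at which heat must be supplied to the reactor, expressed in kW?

Extent of reaction ξ = 0.705 × 36.9 = 26.014 mol/min
Reaction term: ξ·ΔH°_rxn = 26.014 × 38.2 = 993.75 kJ/min
Sensible, feed 163→25 °C: -992.98 kJ/min
Outlet flows (mol/min): A 10.886, B 26.014, H₂O 26.014
Sensible, products 25→191 °C: 1034.7 kJ/min
Q = ΔH = 1035.4 kJ/min = 17.257 kW
Heat supplied = 17.257 kW

Q_in = 17.3 kW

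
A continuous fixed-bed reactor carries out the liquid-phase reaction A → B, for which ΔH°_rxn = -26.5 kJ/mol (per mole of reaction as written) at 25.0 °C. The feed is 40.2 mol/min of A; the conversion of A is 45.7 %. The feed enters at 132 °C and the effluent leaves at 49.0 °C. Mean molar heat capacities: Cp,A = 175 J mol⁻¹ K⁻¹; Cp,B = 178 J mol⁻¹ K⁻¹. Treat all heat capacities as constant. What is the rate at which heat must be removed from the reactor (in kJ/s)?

Q_out = 17.8 kJ/s

Extent of reaction ξ = 0.457 × 40.2 = 18.371 mol/min
Reaction term: ξ·ΔH°_rxn = 18.371 × -26.5 = -486.84 kJ/min
Sensible, feed 132→25 °C: -752.75 kJ/min
Outlet flows (mol/min): A 21.829, B 18.371
Sensible, products 25→49.0 °C: 170.16 kJ/min
Q = ΔH = -1069.4 kJ/min = -17.824 kW
Heat removed = 17.824 kJ/s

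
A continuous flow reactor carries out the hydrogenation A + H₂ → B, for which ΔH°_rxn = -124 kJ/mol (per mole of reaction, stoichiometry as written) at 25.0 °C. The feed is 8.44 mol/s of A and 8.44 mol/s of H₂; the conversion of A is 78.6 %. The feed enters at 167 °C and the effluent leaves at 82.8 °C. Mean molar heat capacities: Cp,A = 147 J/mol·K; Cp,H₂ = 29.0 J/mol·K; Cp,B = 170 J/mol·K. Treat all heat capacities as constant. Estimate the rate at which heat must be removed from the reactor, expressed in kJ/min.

Extent of reaction ξ = 0.786 × 8.44 = 6.6338 mol/s
Reaction term: ξ·ΔH°_rxn = 6.6338 × -124 = -822.6 kJ/s
Sensible, feed 167→25 °C: -210.93 kJ/s
Outlet flows (mol/s): A 1.8062, H₂ 1.8062, B 6.6338
Sensible, products 25→82.8 °C: 83.558 kJ/s
Q = ΔH = -949.97 kJ/s = -949.97 kW
Heat removed = 56998 kJ/min

Q_out = 57000 kJ/min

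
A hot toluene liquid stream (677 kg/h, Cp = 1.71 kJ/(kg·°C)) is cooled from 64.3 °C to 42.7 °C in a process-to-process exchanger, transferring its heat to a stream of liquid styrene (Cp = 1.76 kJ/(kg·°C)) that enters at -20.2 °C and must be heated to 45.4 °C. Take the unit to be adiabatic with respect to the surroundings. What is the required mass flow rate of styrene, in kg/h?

ṁ_c = 217 kg/h

Heat released by hot stream: Q = 677 × 1.71 × (64.3 − 42.7) = 25006 kJ/h
Energy balance on cold side (adiabatic exchanger): Q = ṁ_c·Cp_c·(T_c,out − T_c,in)
ṁ_c = 25006 / [1.76 × (45.4 − -20.2)] = 216.58 kg/h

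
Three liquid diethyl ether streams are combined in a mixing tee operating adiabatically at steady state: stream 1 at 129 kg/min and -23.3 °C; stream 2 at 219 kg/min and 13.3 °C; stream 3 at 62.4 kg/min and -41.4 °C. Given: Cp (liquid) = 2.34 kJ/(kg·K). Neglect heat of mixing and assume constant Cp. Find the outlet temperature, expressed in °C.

Energy balance with Q = 0: Σ ṁᵢCp,ᵢ(T_out − Tᵢ) = 0
T_out = Σ ṁᵢCp,ᵢTᵢ / Σ ṁᵢCp,ᵢ
      = -6262.7 / 960.34 = -6.5213 °C

T_out = -6.52 °C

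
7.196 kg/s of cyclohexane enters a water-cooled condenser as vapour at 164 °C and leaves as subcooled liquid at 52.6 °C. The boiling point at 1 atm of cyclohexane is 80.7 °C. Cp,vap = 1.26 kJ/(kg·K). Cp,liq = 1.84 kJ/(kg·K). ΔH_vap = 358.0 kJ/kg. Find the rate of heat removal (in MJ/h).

Q_c = 13300 MJ/h

vapour 164→80.7 °C: -104.96 kJ/kg
condensation at 80.7 °C: -358 kJ/kg
liquid 80.7→52.6 °C: -51.704 kJ/kg
Δh = -104.96 + -358 + -51.704 = -514.66 kJ/kg
Q = ṁ·Δh = 7.196 kg/s × -514.66 kJ/kg = -3703.5 kJ/s
|Q| = 3703.5 kW = 13333 MJ/h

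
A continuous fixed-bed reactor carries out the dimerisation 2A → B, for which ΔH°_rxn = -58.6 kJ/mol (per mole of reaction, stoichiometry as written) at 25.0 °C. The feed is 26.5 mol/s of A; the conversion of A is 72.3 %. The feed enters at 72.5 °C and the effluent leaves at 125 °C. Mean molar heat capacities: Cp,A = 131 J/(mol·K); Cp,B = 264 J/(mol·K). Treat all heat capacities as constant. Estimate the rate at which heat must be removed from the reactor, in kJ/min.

Q_out = 22600 kJ/min

Extent of reaction ξ = 0.723 × 26.5 / 2 = 9.5797 mol/s
Reaction term: ξ·ΔH°_rxn = 9.5797 × -58.6 = -561.37 kJ/s
Sensible, feed 72.5→25 °C: -164.9 kJ/s
Outlet flows (mol/s): A 7.3405, B 9.5797
Sensible, products 25→125 °C: 349.07 kJ/s
Q = ΔH = -377.2 kJ/s = -377.2 kW
Heat removed = 22632 kJ/min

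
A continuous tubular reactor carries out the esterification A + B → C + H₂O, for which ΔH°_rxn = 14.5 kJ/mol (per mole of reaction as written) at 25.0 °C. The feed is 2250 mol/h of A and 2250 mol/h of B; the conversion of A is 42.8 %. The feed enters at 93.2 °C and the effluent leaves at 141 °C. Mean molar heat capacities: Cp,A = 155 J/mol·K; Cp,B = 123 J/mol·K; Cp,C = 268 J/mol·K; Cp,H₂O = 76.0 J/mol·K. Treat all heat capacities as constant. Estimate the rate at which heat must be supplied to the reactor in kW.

Q_in = 14.2 kW

Extent of reaction ξ = 0.428 × 2250 = 963 mol/h
Reaction term: ξ·ΔH°_rxn = 963 × 14.5 = 13964 kJ/h
Sensible, feed 93.2→25 °C: -42659 kJ/h
Outlet flows (mol/h): A 1287, B 1287, C 963, H₂O 963
Sensible, products 25→141 °C: 79931 kJ/h
Q = ΔH = 51235 kJ/h = 14.232 kW
Heat supplied = 14.232 kW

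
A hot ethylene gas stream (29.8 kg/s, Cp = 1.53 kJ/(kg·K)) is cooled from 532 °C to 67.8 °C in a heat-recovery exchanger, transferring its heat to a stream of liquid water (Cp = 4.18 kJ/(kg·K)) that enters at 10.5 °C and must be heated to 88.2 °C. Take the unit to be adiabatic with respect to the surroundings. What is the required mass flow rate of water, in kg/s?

Heat released by hot stream: Q = 29.8 × 1.53 × (532 − 67.8) = 21165 kJ/s
Energy balance on cold side (adiabatic exchanger): Q = ṁ_c·Cp_c·(T_c,out − T_c,in)
ṁ_c = 21165 / [4.18 × (88.2 − 10.5)] = 65.165 kg/s

ṁ_c = 65.2 kg/s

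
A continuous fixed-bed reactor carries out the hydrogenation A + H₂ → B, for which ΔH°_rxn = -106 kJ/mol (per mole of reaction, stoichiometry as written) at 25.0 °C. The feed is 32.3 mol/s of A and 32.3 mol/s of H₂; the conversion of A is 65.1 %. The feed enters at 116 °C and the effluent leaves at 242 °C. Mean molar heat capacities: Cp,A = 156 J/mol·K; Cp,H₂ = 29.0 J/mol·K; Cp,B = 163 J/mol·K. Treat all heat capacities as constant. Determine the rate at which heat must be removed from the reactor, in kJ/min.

Q_out = 94600 kJ/min

Extent of reaction ξ = 0.651 × 32.3 = 21.027 mol/s
Reaction term: ξ·ΔH°_rxn = 21.027 × -106 = -2228.9 kJ/s
Sensible, feed 116→25 °C: -543.77 kJ/s
Outlet flows (mol/s): A 11.273, H₂ 11.273, B 21.027
Sensible, products 25→242 °C: 1196.3 kJ/s
Q = ΔH = -1576.4 kJ/s = -1576.4 kW
Heat removed = 94582 kJ/min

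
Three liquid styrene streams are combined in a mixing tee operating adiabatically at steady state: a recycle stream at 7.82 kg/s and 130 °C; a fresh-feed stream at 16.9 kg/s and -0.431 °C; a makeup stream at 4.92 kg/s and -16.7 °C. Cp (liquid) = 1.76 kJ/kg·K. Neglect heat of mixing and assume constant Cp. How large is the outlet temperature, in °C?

T_out = 31.3 °C

Energy balance with Q = 0: Σ ṁᵢCp,ᵢ(T_out − Tᵢ) = 0
Σ ṁᵢCp,ᵢTᵢ = 7.82×1.76×130 + 16.9×1.76×-0.431 + 4.92×1.76×-16.7 = 1631.8
Σ ṁᵢCp,ᵢ = 7.82×1.76 + 16.9×1.76 + 4.92×1.76 = 52.166
T_out = 1631.8 / 52.166 = 31.28 °C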